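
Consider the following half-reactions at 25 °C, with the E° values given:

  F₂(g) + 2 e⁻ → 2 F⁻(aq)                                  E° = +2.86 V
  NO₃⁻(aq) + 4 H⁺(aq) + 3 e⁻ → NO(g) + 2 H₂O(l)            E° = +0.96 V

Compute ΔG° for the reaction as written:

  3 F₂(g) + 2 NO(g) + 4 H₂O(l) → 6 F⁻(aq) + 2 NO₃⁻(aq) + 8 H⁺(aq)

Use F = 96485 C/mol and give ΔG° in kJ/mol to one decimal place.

-1099.9 kJ/mol

As written, F₂/F⁻ is reduced (cathode) and NO₃⁻/NO is oxidised (anode), so E°cell = (+2.86) − (+0.96) = +1.90 V.
Balancing electrons gives n = 6.
ΔG° = −nFE° = −(6)(96485)(+1.90) = -1,099,929 J = -1099.9 kJ/mol.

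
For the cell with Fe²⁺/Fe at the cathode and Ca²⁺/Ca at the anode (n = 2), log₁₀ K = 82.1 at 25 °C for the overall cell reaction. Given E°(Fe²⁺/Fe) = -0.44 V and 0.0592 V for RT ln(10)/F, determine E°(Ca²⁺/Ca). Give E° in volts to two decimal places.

E°cell = (0.0592/n)·log K = (0.0592/2)(82.1) = +2.430 V.
Since Fe²⁺/Fe is the cathode and Ca²⁺/Ca the anode, E°cell = E°(Fe²⁺/Fe) − E°(Ca²⁺/Ca).
So E°(Ca²⁺/Ca) = E°(Fe²⁺/Fe) − E°cell = (-0.44) − (+2.430) = -2.87 V.

-2.87 V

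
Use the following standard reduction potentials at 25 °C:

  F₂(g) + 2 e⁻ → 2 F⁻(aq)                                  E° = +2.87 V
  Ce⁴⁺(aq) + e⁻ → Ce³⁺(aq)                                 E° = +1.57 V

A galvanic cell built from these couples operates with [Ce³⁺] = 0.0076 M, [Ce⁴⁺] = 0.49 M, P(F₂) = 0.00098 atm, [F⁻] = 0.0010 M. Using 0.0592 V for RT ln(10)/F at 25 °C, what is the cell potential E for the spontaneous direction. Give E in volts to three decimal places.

F₂/F⁻ is the cathode (higher E°), Ce⁴⁺/Ce³⁺ the anode: E°cell = +2.87 − (+1.57) = +1.30 V, n = 2.
Overall: F₂(g) + 2 Ce³⁺(aq) → 2 F⁻(aq) + 2 Ce⁴⁺(aq)
Q = [F⁻]^2·[Ce⁴⁺]^2 / (P(F₂)·[Ce³⁺]^2); log Q = 0.628.
E = E° − (0.0592/n) log Q = +1.30 − (0.0592/2)(0.628) = +1.281 V.

+1.281 V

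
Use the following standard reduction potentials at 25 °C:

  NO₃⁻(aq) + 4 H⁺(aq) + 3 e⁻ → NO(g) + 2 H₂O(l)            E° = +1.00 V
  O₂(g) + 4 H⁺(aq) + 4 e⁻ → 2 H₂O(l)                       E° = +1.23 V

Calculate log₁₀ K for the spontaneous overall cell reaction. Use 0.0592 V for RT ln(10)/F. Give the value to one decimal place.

46.6

Cathode: O₂/H₂O; anode: NO₃⁻/NO. E°cell = +0.23 V, n = 12.
log K = nE°cell / 0.0592 = (12)(+0.23) / 0.0592 = 46.6.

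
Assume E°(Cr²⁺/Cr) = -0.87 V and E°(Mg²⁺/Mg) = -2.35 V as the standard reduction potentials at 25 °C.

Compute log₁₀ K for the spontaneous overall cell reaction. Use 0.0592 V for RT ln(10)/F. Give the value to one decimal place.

50.0

Cathode: Cr²⁺/Cr; anode: Mg²⁺/Mg. E°cell = +1.48 V, n = 2.
log K = nE°cell / 0.0592 = (2)(+1.48) / 0.0592 = 50.0.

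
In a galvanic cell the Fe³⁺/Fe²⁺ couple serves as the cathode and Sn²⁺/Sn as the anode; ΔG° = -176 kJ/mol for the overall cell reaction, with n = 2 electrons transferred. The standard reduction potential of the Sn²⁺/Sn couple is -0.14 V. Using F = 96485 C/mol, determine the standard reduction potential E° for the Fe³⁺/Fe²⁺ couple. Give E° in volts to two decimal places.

E°cell = −ΔG°/(nF) = −(-176×10³)/((2)(96485)) = +0.912 V.
Since Fe³⁺/Fe²⁺ is the cathode and Sn²⁺/Sn the anode, E°cell = E°(Fe³⁺/Fe²⁺) − E°(Sn²⁺/Sn).
So E°(Fe³⁺/Fe²⁺) = E°cell + E°(Sn²⁺/Sn) = +0.912 + (-0.14) = +0.77 V.

+0.77 V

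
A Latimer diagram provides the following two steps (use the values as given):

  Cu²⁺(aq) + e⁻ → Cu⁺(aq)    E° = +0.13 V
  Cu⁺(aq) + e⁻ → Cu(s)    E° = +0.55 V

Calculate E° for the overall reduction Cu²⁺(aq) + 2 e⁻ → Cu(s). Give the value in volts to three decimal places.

Since ΔG° = −nFE° is additive over sequential reductions, n₃E°₃ = n₁E°₁ + n₂E°₂.
E°₃ = (1×+0.13 + 1×+0.55) / 2 = (+0.680) / 2 = +0.340 V.

+0.340 V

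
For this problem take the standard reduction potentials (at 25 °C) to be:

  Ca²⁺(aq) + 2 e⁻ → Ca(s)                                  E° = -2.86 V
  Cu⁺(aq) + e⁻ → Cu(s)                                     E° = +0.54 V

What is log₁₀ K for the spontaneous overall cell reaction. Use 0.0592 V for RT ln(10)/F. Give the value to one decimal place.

Cathode: Cu⁺/Cu; anode: Ca²⁺/Ca. E°cell = +3.40 V, n = 2.
log K = nE°cell / 0.0592 = (2)(+3.40) / 0.0592 = 114.9.

114.9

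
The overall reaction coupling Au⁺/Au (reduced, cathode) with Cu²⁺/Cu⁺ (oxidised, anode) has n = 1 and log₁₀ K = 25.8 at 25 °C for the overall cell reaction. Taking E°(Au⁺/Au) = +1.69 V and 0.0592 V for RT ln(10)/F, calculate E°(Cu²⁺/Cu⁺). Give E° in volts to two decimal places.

+0.16 V

E°cell = (0.0592/n)·log K = (0.0592/1)(25.8) = +1.527 V.
Since Au⁺/Au is the cathode and Cu²⁺/Cu⁺ the anode, E°cell = E°(Au⁺/Au) − E°(Cu²⁺/Cu⁺).
So E°(Cu²⁺/Cu⁺) = E°(Au⁺/Au) − E°cell = (+1.69) − (+1.527) = +0.16 V.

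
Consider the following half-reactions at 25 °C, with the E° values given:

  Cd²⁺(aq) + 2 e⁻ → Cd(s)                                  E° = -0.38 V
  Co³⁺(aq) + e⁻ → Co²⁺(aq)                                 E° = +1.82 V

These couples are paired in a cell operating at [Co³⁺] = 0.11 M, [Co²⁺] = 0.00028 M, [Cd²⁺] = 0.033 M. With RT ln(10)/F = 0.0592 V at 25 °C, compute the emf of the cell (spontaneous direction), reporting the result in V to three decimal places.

Co³⁺/Co²⁺ is the cathode (higher E°), Cd²⁺/Cd the anode: E°cell = +1.82 − (-0.38) = +2.20 V, n = 2.
Overall: 2 Co³⁺(aq) + Cd(s) → 2 Co²⁺(aq) + Cd²⁺(aq)
Q = [Co²⁺]^2·[Cd²⁺] / ([Co³⁺]^2); log Q = -6.670.
E = E° − (0.0592/n) log Q = +2.20 − (0.0592/2)(-6.670) = +2.397 V.

+2.397 V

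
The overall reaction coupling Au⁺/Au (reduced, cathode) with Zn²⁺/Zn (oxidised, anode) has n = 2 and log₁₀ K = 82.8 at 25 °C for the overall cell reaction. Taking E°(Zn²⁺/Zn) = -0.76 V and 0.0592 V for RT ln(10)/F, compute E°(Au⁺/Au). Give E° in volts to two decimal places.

+1.69 V

E°cell = (0.0592/n)·log K = (0.0592/2)(82.8) = +2.451 V.
Since Au⁺/Au is the cathode and Zn²⁺/Zn the anode, E°cell = E°(Au⁺/Au) − E°(Zn²⁺/Zn).
So E°(Au⁺/Au) = E°cell + E°(Zn²⁺/Zn) = +2.451 + (-0.76) = +1.69 V.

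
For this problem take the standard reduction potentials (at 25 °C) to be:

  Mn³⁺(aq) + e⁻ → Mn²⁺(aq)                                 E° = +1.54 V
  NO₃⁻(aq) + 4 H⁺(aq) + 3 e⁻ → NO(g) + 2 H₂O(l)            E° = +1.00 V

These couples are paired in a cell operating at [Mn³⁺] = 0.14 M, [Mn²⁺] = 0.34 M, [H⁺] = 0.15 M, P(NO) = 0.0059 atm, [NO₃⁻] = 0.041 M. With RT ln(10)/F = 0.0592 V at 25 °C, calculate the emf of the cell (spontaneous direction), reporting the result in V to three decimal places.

+0.566 V

Mn³⁺/Mn²⁺ is the cathode (higher E°), NO₃⁻/NO the anode: E°cell = +1.54 − (+1.00) = +0.54 V, n = 3.
Overall: 3 Mn³⁺(aq) + NO(g) + 2 H₂O(l) → 3 Mn²⁺(aq) + NO₃⁻(aq) + 4 H⁺(aq)
Q = [Mn²⁺]^3·[NO₃⁻]·[H⁺]^4 / ([Mn³⁺]^3·P(NO)); log Q = -1.298.
E = E° − (0.0592/n) log Q = +0.54 − (0.0592/3)(-1.298) = +0.566 V.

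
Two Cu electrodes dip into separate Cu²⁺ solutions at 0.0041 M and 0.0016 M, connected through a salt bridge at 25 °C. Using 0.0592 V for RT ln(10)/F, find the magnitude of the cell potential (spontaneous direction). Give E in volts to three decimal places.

+0.012 V

For a concentration cell E°cell = 0. The 0.0041 M side is the cathode (reduction is favoured where [Cu²⁺] is higher).
With n = 2, E = −(0.0592/2) log([Cu²⁺]ₐₙ/[Cu²⁺]꜀ₐₜ) = −(0.0592/2) log(0.0016/0.0041) = −(0.0592/2)(-0.409) = +0.012 V.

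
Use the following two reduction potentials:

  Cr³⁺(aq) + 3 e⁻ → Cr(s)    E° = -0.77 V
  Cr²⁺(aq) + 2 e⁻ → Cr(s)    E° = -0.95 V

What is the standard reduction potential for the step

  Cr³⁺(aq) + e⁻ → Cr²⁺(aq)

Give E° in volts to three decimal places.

-0.410 V

Sequential free energies add, so n₃E°₃ = n₁E°₁ + n₂E°₂.
With n₃ = 3, and the known step contributing 2×(-0.95) V, the unknown satisfies 1·E° = 3×(-0.77) − 2×(-0.95) = -0.410.
E° = -0.410 / 1 = -0.410 V.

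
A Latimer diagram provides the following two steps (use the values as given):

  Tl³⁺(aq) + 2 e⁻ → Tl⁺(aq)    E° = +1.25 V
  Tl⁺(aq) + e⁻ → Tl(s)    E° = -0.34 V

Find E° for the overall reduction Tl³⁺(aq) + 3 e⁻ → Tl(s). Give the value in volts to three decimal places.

Standard free energies of sequential steps add: ΔG°₃ = ΔG°₁ + ΔG°₂, so n₃E°₃ = n₁E°₁ + n₂E°₂.
E°₃ = (2×+1.25 + 1×-0.34) / 3 = (+2.160) / 3 = +0.720 V.

+0.720 V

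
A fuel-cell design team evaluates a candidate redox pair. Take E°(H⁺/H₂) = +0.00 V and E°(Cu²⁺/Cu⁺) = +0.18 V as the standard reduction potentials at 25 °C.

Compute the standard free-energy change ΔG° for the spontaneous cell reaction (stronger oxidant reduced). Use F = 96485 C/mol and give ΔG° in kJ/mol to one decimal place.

-34.7 kJ/mol

Cu²⁺/Cu⁺ (E° = +0.18 V) is the cathode; H⁺/H₂ (E° = +0.00 V) is the anode, so E°cell = +0.18 V.
Balancing electrons gives n = 2 (lcm of 1 and 2).
ΔG° = −nFE° = −(2)(96485)(+0.18) = -34,735 J = -34.7 kJ/mol.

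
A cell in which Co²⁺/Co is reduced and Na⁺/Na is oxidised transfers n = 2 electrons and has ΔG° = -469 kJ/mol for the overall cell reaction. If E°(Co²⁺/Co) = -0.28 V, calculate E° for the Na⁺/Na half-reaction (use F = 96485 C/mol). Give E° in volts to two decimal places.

E°cell = −ΔG°/(nF) = −(-469×10³)/((2)(96485)) = +2.430 V.
Since Co²⁺/Co is the cathode and Na⁺/Na the anode, E°cell = E°(Co²⁺/Co) − E°(Na⁺/Na).
So E°(Na⁺/Na) = E°(Co²⁺/Co) − E°cell = (-0.28) − (+2.430) = -2.71 V.

-2.71 V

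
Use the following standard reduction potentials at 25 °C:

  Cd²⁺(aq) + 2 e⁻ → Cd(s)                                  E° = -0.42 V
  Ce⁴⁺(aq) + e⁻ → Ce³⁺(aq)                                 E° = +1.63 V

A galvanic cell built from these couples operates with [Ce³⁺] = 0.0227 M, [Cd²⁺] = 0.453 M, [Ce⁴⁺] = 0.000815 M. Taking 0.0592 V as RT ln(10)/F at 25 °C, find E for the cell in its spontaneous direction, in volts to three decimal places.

Ce⁴⁺/Ce³⁺ is the cathode (higher E°), Cd²⁺/Cd the anode: E°cell = +1.63 − (-0.42) = +2.05 V, n = 2.
Overall: 2 Ce⁴⁺(aq) + Cd(s) → 2 Ce³⁺(aq) + Cd²⁺(aq)
Q = [Ce³⁺]^2·[Cd²⁺] / ([Ce⁴⁺]^2); log Q = 2.546.
E = E° − (0.0592/n) log Q = +2.05 − (0.0592/2)(2.546) = +1.975 V.

+1.975 V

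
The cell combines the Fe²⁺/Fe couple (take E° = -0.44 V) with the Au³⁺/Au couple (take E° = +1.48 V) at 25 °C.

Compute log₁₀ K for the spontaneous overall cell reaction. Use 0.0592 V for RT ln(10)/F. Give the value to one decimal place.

Cathode: Au³⁺/Au; anode: Fe²⁺/Fe. E°cell = +1.92 V, n = 6.
log K = nE°cell / 0.0592 = (6)(+1.92) / 0.0592 = 194.6.

194.6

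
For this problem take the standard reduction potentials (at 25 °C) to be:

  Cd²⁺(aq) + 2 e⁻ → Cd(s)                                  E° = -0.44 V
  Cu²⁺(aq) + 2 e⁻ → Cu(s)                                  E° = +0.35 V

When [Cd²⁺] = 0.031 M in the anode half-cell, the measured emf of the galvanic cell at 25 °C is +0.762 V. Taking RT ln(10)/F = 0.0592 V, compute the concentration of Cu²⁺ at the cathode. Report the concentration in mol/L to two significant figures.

Cu²⁺/Cu is the cathode, Cd²⁺/Cd the anode: E°cell = +0.79 V, n = 2.
Overall reaction: Cu²⁺(aq) + Cd(s) → Cu(s) + Cd²⁺(aq); Q = [Cd²⁺]^1/[Cu²⁺]^1.
From E = E° − (0.0592/n) log Q: log Q = (E° − E)·n/0.0592 = (+0.79 − (+0.762))·2/0.0592 = 0.9459.
So 1·log[Cu²⁺] = 1·log(0.031) − log Q = -1.5086 − (0.9459) = -2.4545; [Cu²⁺] = 10^(-2.4545) ≈ 0.0035 M.

0.0035 M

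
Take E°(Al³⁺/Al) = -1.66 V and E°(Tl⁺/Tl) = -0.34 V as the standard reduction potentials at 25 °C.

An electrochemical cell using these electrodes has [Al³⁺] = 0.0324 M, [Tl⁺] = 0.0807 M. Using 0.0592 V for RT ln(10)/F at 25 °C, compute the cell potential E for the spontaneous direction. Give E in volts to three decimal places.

Tl⁺/Tl is the cathode (higher E°), Al³⁺/Al the anode: E°cell = -0.34 − (-1.66) = +1.32 V, n = 3.
Overall: 3 Tl⁺(aq) + Al(s) → 3 Tl(s) + Al³⁺(aq)
Q = [Al³⁺] / ([Tl⁺]^3); log Q = 1.790.
E = E° − (0.0592/n) log Q = +1.32 − (0.0592/3)(1.790) = +1.285 V.

+1.285 V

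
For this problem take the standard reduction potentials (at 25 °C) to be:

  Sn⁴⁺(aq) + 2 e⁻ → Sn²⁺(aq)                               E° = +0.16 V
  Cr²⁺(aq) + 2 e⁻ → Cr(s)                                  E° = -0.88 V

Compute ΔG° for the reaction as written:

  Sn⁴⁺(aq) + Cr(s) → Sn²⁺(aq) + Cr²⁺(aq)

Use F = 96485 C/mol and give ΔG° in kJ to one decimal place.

-200.7 kJ

As written, Sn⁴⁺/Sn²⁺ is reduced (cathode) and Cr²⁺/Cr is oxidised (anode), so E°cell = (+0.16) − (-0.88) = +1.04 V.
Balancing electrons gives n = 2.
ΔG° = −nFE° = −(2)(96485)(+1.04) = -200,689 J = -200.7 kJ.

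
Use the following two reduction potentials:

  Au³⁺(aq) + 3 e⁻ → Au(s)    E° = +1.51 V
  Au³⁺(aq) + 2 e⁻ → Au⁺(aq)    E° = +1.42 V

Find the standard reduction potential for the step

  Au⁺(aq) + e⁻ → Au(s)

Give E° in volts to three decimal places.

+1.690 V

Sequential free energies add, so n₃E°₃ = n₁E°₁ + n₂E°₂.
With n₃ = 3, and the known step contributing 2×(+1.42) V, the unknown satisfies 1·E° = 3×(+1.51) − 2×(+1.42) = +1.690.
E° = +1.690 / 1 = +1.690 V.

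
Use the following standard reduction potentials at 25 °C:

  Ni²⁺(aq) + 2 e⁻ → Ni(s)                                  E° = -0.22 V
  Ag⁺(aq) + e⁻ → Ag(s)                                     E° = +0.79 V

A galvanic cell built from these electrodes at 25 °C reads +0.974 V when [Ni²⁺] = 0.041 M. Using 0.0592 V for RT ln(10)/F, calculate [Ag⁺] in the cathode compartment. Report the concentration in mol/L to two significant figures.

Ag⁺/Ag is the cathode, Ni²⁺/Ni the anode: E°cell = +1.01 V, n = 2.
Overall reaction: 2 Ag⁺(aq) + Ni(s) → 2 Ag(s) + Ni²⁺(aq); Q = [Ni²⁺]^1/[Ag⁺]^2.
From E = E° − (0.0592/n) log Q: log Q = (E° − E)·n/0.0592 = (+1.01 − (+0.974))·2/0.0592 = 1.2162.
So 2·log[Ag⁺] = 1·log(0.041) − log Q = -1.3872 − (1.2162) = -2.6034; log[Ag⁺] = -2.6034 / 2 = -1.3017; [Ag⁺] = 10^(-1.3017) ≈ 0.050 M.

0.050 M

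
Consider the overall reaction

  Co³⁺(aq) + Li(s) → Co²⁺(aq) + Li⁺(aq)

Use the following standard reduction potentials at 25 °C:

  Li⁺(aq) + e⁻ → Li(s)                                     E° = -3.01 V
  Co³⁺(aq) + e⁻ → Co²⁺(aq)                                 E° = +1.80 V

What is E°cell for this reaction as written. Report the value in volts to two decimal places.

+4.81 V

The Co³⁺/Co²⁺ couple has the higher reduction potential, so it is the cathode; Li⁺/Li is oxidised at the anode.
E°cell = E°(cathode) − E°(anode) = (+1.80) − (-3.01) = +4.81 V.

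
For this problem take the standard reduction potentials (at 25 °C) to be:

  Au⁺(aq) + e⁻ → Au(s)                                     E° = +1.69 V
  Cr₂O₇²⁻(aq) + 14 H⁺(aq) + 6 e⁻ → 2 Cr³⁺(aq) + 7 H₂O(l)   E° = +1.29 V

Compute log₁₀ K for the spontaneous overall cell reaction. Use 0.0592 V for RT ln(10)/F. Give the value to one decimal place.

Cathode: Au⁺/Au; anode: Cr₂O₇²⁻/Cr³⁺. E°cell = +0.40 V, n = 6.
log K = nE°cell / 0.0592 = (6)(+0.40) / 0.0592 = 40.5.

40.5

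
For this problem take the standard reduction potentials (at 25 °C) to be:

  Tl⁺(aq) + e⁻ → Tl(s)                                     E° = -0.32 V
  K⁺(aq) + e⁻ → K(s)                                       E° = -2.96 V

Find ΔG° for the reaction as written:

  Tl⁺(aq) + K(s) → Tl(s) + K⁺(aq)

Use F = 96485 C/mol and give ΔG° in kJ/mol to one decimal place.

As written, Tl⁺/Tl is reduced (cathode) and K⁺/K is oxidised (anode), so E°cell = (-0.32) − (-2.96) = +2.64 V.
Balancing electrons gives n = 1.
ΔG° = −nFE° = −(1)(96485)(+2.64) = -254,720 J = -254.7 kJ/mol.

-254.7 kJ/mol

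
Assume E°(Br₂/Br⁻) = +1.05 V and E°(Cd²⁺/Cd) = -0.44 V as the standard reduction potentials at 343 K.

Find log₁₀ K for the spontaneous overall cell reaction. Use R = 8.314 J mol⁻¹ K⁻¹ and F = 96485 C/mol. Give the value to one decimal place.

43.8

Cathode: Br₂/Br⁻; anode: Cd²⁺/Cd. E°cell = (+1.05) − (-0.44) = +1.49 V, with n = 2.
ΔG° = −nFE° = −RT ln K, so ln K = nFE°/(RT) = (2)(96485)(+1.49) / ((8.314)(343)) = 100.826.
log₁₀ K = 100.826 / ln 10 = 43.8.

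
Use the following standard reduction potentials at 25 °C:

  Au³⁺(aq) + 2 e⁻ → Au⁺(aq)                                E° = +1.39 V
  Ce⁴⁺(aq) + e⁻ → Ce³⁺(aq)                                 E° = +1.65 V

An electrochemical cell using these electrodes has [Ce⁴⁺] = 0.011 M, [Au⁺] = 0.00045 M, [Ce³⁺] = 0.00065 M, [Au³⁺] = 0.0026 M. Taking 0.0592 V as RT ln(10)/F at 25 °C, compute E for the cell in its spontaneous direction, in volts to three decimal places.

Ce⁴⁺/Ce³⁺ is the cathode (higher E°), Au³⁺/Au⁺ the anode: E°cell = +1.65 − (+1.39) = +0.26 V, n = 2.
Overall: 2 Ce⁴⁺(aq) + Au⁺(aq) → 2 Ce³⁺(aq) + Au³⁺(aq)
Q = [Ce³⁺]^2·[Au³⁺] / ([Ce⁴⁺]^2·[Au⁺]); log Q = -1.695.
E = E° − (0.0592/n) log Q = +0.26 − (0.0592/2)(-1.695) = +0.310 V.

+0.310 V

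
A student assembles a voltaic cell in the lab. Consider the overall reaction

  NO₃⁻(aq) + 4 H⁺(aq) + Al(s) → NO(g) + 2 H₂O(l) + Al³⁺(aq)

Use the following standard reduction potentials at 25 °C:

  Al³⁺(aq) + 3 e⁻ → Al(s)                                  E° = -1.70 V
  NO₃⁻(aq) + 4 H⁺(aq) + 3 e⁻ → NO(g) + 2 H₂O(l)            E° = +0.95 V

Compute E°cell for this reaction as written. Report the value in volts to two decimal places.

The NO₃⁻/NO couple has the higher reduction potential, so it is the cathode; Al³⁺/Al is oxidised at the anode.
E°cell = E°(cathode) − E°(anode) = (+0.95) − (-1.70) = +2.65 V.
Since E°cell > 0, the reaction is spontaneous under standard conditions.

+2.65 V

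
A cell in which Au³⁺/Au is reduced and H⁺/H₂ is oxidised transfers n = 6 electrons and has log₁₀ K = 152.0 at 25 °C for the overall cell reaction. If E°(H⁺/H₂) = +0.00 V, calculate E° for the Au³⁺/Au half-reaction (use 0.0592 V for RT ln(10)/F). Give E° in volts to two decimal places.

+1.50 V

E°cell = (0.0592/n)·log K = (0.0592/6)(152.0) = +1.500 V.
Since Au³⁺/Au is the cathode and H⁺/H₂ the anode, E°cell = E°(Au³⁺/Au) − E°(H⁺/H₂).
So E°(Au³⁺/Au) = E°cell + E°(H⁺/H₂) = +1.500 + (+0.00) = +1.50 V.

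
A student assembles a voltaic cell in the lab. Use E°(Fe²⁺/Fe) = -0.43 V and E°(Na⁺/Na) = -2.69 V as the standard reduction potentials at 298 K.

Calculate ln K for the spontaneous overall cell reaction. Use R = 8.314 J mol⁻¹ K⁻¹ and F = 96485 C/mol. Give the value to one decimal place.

Cathode: Fe²⁺/Fe; anode: Na⁺/Na. E°cell = (-0.43) − (-2.69) = +2.26 V, with n = 2.
ΔG° = −nFE° = −RT ln K, so ln K = nFE°/(RT) = (2)(96485)(+2.26) / ((8.314)(298)) = 176.024.

176.0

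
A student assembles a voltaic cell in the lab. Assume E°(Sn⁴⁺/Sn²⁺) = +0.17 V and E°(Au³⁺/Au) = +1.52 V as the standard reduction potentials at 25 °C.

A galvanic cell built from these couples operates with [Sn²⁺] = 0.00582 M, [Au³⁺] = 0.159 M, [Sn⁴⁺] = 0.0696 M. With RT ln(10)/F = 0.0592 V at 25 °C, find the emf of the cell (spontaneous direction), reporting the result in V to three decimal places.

+1.302 V

Au³⁺/Au is the cathode (higher E°), Sn⁴⁺/Sn²⁺ the anode: E°cell = +1.52 − (+0.17) = +1.35 V, n = 6.
Overall: 2 Au³⁺(aq) + 3 Sn²⁺(aq) → 2 Au(s) + 3 Sn⁴⁺(aq)
Q = [Sn⁴⁺]^3 / ([Au³⁺]^2·[Sn²⁺]^3); log Q = 4.830.
E = E° − (0.0592/n) log Q = +1.35 − (0.0592/6)(4.830) = +1.302 V.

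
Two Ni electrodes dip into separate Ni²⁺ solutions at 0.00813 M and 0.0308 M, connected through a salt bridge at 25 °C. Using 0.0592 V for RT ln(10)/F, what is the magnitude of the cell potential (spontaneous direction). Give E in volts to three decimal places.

For a concentration cell E°cell = 0. The 0.0308 M side is the cathode (reduction is favoured where [Ni²⁺] is higher).
With n = 2, E = −(0.0592/2) log([Ni²⁺]ₐₙ/[Ni²⁺]꜀ₐₜ) = −(0.0592/2) log(0.00813/0.0308) = −(0.0592/2)(-0.578) = +0.017 V.

+0.017 V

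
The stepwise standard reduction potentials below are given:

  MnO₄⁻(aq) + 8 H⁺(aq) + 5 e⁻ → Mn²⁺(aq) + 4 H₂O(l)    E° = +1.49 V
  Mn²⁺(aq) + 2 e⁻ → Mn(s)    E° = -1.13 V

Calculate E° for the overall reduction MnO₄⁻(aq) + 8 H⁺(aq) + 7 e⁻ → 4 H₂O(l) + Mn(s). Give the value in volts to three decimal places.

+0.741 V

Adding the free-energy changes (−nFE°) of the two steps gives −n₃FE°₃ = −n₁FE°₁ − n₂FE°₂.
E°₃ = (5×+1.49 + 2×-1.13) / 7 = (+5.190) / 7 = +0.741 V.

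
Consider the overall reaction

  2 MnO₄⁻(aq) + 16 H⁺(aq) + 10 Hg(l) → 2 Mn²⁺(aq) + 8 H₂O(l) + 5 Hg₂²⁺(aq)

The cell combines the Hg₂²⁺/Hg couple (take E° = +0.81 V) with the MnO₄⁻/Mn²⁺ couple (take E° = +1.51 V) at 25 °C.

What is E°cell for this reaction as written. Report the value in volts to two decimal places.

+0.70 V

The MnO₄⁻/Mn²⁺ couple has the higher reduction potential, so it is the cathode; Hg₂²⁺/Hg is oxidised at the anode.
E°cell = E°(cathode) − E°(anode) = (+1.51) − (+0.81) = +0.70 V.
Since E°cell > 0, the reaction is spontaneous under standard conditions.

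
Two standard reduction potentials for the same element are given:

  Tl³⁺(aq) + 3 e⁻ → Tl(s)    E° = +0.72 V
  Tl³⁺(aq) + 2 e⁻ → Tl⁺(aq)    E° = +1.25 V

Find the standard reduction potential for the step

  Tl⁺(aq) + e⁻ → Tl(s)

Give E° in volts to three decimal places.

-0.340 V

Sequential free energies add, so n₃E°₃ = n₁E°₁ + n₂E°₂.
With n₃ = 3, and the known step contributing 2×(+1.25) V, the unknown satisfies 1·E° = 3×(+0.72) − 2×(+1.25) = -0.340.
E° = -0.340 / 1 = -0.340 V.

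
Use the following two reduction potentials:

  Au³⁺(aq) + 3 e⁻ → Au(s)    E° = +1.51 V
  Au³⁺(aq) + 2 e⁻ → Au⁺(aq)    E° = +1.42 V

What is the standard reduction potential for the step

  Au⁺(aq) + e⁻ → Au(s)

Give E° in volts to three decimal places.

Sequential free energies add, so n₃E°₃ = n₁E°₁ + n₂E°₂.
With n₃ = 3, and the known step contributing 2×(+1.42) V, the unknown satisfies 1·E° = 3×(+1.51) − 2×(+1.42) = +1.690.
E° = +1.690 / 1 = +1.690 V.

+1.690 V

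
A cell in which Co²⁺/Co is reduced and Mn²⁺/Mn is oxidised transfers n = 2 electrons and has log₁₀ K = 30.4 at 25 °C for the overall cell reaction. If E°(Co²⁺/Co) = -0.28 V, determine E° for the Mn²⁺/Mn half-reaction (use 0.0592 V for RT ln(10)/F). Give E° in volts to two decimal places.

-1.18 V

E°cell = (0.0592/n)·log K = (0.0592/2)(30.4) = +0.900 V.
Since Co²⁺/Co is the cathode and Mn²⁺/Mn the anode, E°cell = E°(Co²⁺/Co) − E°(Mn²⁺/Mn).
So E°(Mn²⁺/Mn) = E°(Co²⁺/Co) − E°cell = (-0.28) − (+0.900) = -1.18 V.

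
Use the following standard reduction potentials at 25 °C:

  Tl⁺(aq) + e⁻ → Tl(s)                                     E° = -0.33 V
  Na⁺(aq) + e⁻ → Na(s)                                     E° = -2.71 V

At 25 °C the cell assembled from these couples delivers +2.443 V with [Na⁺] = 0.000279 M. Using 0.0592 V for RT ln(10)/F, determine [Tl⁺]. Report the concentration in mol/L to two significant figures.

0.0032 M

Tl⁺/Tl is the cathode, Na⁺/Na the anode: E°cell = +2.38 V, n = 1.
Overall reaction: Tl⁺(aq) + Na(s) → Tl(s) + Na⁺(aq); Q = [Na⁺]^1/[Tl⁺]^1.
From E = E° − (0.0592/n) log Q: log Q = (E° − E)·n/0.0592 = (+2.38 − (+2.443))·1/0.0592 = -1.0642.
So 1·log[Tl⁺] = 1·log(0.000279) − log Q = -3.5544 − (-1.0642) = -2.4902; [Tl⁺] = 10^(-2.4902) ≈ 0.0032 M.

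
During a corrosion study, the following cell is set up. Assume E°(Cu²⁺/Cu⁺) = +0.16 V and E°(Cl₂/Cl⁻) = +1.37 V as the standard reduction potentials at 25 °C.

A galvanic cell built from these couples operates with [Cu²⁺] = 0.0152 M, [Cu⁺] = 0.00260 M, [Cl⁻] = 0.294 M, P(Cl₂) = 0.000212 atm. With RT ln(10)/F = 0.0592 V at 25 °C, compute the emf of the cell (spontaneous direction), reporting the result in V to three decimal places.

+1.087 V

Cl₂/Cl⁻ is the cathode (higher E°), Cu²⁺/Cu⁺ the anode: E°cell = +1.37 − (+0.16) = +1.21 V, n = 2.
Overall: Cl₂(g) + 2 Cu⁺(aq) → 2 Cl⁻(aq) + 2 Cu²⁺(aq)
Q = [Cl⁻]^2·[Cu²⁺]^2 / (P(Cl₂)·[Cu⁺]^2); log Q = 4.144.
E = E° − (0.0592/n) log Q = +1.21 − (0.0592/2)(4.144) = +1.087 V.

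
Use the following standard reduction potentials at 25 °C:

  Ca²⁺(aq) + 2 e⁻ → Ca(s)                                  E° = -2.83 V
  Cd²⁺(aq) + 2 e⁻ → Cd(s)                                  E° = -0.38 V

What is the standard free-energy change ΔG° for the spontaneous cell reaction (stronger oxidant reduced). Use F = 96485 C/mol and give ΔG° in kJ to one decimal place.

Cd²⁺/Cd (E° = -0.38 V) is the cathode; Ca²⁺/Ca (E° = -2.83 V) is the anode, so E°cell = +2.45 V.
Balancing electrons gives n = 2 (lcm of 2 and 2).
ΔG° = −nFE° = −(2)(96485)(+2.45) = -472,777 J = -472.8 kJ.

-472.8 kJ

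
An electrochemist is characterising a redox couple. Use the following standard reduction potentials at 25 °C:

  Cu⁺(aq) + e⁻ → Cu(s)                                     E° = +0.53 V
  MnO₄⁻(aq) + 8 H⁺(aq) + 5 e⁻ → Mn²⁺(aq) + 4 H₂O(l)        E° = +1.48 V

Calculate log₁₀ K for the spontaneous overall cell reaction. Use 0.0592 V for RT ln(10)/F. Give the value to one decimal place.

80.2

Cathode: MnO₄⁻/Mn²⁺; anode: Cu⁺/Cu. E°cell = +0.95 V, n = 5.
log K = nE°cell / 0.0592 = (5)(+0.95) / 0.0592 = 80.2.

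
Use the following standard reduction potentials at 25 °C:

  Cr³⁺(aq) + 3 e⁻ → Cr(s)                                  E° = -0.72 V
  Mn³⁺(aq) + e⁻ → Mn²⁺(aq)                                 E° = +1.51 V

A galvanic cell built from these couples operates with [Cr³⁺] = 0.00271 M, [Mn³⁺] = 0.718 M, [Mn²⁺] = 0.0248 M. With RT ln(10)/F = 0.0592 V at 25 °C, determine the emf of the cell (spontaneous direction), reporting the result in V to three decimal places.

Mn³⁺/Mn²⁺ is the cathode (higher E°), Cr³⁺/Cr the anode: E°cell = +1.51 − (-0.72) = +2.23 V, n = 3.
Overall: 3 Mn³⁺(aq) + Cr(s) → 3 Mn²⁺(aq) + Cr³⁺(aq)
Q = [Mn²⁺]^3·[Cr³⁺] / ([Mn³⁺]^3); log Q = -6.952.
E = E° − (0.0592/n) log Q = +2.23 − (0.0592/3)(-6.952) = +2.367 V.

+2.367 V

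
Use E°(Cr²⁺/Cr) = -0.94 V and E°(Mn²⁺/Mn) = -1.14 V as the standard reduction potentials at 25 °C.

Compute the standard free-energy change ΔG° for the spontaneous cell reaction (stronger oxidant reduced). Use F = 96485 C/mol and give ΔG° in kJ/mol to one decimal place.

Cr²⁺/Cr (E° = -0.94 V) is the cathode; Mn²⁺/Mn (E° = -1.14 V) is the anode, so E°cell = +0.20 V.
Balancing electrons gives n = 2 (lcm of 2 and 2).
ΔG° = −nFE° = −(2)(96485)(+0.20) = -38,594 J = -38.6 kJ/mol.

-38.6 kJ/mol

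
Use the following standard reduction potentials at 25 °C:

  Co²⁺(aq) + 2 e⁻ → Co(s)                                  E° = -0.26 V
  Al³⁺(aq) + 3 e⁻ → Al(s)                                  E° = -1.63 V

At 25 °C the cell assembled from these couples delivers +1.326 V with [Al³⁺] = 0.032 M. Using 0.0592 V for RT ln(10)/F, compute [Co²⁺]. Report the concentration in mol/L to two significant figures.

0.0033 M

Co²⁺/Co is the cathode, Al³⁺/Al the anode: E°cell = +1.37 V, n = 6.
Overall reaction: 3 Co²⁺(aq) + 2 Al(s) → 3 Co(s) + 2 Al³⁺(aq); Q = [Al³⁺]^2/[Co²⁺]^3.
From E = E° − (0.0592/n) log Q: log Q = (E° − E)·n/0.0592 = (+1.37 − (+1.326))·6/0.0592 = 4.4595.
So 3·log[Co²⁺] = 2·log(0.032) − log Q = -2.9897 − (4.4595) = -7.4492; log[Co²⁺] = -7.4492 / 3 = -2.4831; [Co²⁺] = 10^(-2.4831) ≈ 0.0033 M.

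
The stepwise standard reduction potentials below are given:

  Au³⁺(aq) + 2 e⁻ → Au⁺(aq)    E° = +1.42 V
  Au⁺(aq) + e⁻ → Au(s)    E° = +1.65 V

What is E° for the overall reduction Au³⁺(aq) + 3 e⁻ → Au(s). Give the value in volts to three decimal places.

Since ΔG° = −nFE° is additive over sequential reductions, n₃E°₃ = n₁E°₁ + n₂E°₂.
E°₃ = (2×+1.42 + 1×+1.65) / 3 = (+4.490) / 3 = +1.497 V.
E° values themselves are not directly additive — weighting by electron count is essential.

+1.497 V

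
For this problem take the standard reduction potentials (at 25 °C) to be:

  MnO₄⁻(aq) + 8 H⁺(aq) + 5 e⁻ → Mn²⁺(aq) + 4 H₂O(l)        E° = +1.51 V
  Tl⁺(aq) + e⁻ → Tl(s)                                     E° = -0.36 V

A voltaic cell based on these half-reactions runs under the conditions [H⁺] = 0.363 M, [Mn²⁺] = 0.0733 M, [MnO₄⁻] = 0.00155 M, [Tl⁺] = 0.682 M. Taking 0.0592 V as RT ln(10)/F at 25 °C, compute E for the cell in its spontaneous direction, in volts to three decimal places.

MnO₄⁻/Mn²⁺ is the cathode (higher E°), Tl⁺/Tl the anode: E°cell = +1.51 − (-0.36) = +1.87 V, n = 5.
Overall: MnO₄⁻(aq) + 8 H⁺(aq) + 5 Tl(s) → Mn²⁺(aq) + 4 H₂O(l) + 5 Tl⁺(aq)
Q = [Mn²⁺]·[Tl⁺]^5 / ([MnO₄⁻]·[H⁺]^8); log Q = 4.364.
E = E° − (0.0592/n) log Q = +1.87 − (0.0592/5)(4.364) = +1.818 V.

+1.818 V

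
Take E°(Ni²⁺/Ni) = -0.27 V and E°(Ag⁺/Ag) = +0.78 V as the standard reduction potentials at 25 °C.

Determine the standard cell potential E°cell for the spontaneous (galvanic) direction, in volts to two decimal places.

The Ag⁺/Ag couple has the higher reduction potential, so it is the cathode; Ni²⁺/Ni is oxidised at the anode.
E°cell = E°(cathode) − E°(anode) = (+0.78) − (-0.27) = +1.05 V.

+1.05 V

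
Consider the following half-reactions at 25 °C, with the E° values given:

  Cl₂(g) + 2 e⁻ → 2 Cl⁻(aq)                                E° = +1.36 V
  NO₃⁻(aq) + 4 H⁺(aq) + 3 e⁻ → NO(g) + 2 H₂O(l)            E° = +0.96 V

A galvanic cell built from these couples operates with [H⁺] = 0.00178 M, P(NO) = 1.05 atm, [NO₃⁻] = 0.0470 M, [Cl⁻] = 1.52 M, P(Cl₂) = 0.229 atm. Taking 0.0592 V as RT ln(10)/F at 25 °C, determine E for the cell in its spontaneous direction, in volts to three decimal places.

Cl₂/Cl⁻ is the cathode (higher E°), NO₃⁻/NO the anode: E°cell = +1.36 − (+0.96) = +0.40 V, n = 6.
Overall: 3 Cl₂(g) + 2 NO(g) + 4 H₂O(l) → 6 Cl⁻(aq) + 2 NO₃⁻(aq) + 8 H⁺(aq)
Q = [Cl⁻]^6·[NO₃⁻]^2·[H⁺]^8 / (P(Cl₂)^3·P(NO)^2); log Q = -21.683.
E = E° − (0.0592/n) log Q = +0.40 − (0.0592/6)(-21.683) = +0.614 V.

+0.614 V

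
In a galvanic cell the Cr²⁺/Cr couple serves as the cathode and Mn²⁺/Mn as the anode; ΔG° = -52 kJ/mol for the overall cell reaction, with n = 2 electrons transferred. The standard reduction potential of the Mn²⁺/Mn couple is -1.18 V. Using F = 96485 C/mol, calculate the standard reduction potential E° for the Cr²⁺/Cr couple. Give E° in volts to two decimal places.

-0.91 V

E°cell = −ΔG°/(nF) = −(-52×10³)/((2)(96485)) = +0.269 V.
Since Cr²⁺/Cr is the cathode and Mn²⁺/Mn the anode, E°cell = E°(Cr²⁺/Cr) − E°(Mn²⁺/Mn).
So E°(Cr²⁺/Cr) = E°cell + E°(Mn²⁺/Mn) = +0.269 + (-1.18) = -0.91 V.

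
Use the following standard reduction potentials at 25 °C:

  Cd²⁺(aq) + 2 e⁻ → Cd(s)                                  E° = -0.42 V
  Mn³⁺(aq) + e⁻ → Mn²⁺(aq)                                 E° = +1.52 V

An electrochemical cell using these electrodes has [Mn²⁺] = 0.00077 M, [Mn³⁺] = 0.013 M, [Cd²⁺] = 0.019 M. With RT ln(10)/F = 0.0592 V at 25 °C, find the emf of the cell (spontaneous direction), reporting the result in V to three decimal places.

+2.064 V

Mn³⁺/Mn²⁺ is the cathode (higher E°), Cd²⁺/Cd the anode: E°cell = +1.52 − (-0.42) = +1.94 V, n = 2.
Overall: 2 Mn³⁺(aq) + Cd(s) → 2 Mn²⁺(aq) + Cd²⁺(aq)
Q = [Mn²⁺]^2·[Cd²⁺] / ([Mn³⁺]^2); log Q = -4.176.
E = E° − (0.0592/n) log Q = +1.94 − (0.0592/2)(-4.176) = +2.064 V.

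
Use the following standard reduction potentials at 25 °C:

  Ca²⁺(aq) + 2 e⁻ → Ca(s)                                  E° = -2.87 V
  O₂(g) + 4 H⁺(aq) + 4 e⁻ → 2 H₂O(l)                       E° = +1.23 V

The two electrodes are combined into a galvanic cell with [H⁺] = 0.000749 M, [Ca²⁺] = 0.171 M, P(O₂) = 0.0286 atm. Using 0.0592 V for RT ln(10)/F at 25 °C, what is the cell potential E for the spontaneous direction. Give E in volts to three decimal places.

O₂/H₂O is the cathode (higher E°), Ca²⁺/Ca the anode: E°cell = +1.23 − (-2.87) = +4.10 V, n = 4.
Overall: O₂(g) + 4 H⁺(aq) + 2 Ca(s) → 2 H₂O(l) + 2 Ca²⁺(aq)
Q = [Ca²⁺]^2 / (P(O₂)·[H⁺]^4); log Q = 12.512.
E = E° − (0.0592/n) log Q = +4.10 − (0.0592/4)(12.512) = +3.915 V.

+3.915 V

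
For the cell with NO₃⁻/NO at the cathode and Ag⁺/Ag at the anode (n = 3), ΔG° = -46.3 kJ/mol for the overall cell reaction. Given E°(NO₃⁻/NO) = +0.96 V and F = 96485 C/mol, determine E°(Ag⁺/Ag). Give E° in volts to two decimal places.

+0.80 V

E°cell = −ΔG°/(nF) = −(-46.3×10³)/((3)(96485)) = +0.160 V.
Since NO₃⁻/NO is the cathode and Ag⁺/Ag the anode, E°cell = E°(NO₃⁻/NO) − E°(Ag⁺/Ag).
So E°(Ag⁺/Ag) = E°(NO₃⁻/NO) − E°cell = (+0.96) − (+0.160) = +0.80 V.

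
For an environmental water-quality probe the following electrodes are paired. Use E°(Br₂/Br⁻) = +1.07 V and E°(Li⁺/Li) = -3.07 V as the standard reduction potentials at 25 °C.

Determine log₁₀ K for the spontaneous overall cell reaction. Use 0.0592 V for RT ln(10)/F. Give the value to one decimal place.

Cathode: Br₂/Br⁻; anode: Li⁺/Li. E°cell = +4.14 V, n = 2.
log K = nE°cell / 0.0592 = (2)(+4.14) / 0.0592 = 139.9.

139.9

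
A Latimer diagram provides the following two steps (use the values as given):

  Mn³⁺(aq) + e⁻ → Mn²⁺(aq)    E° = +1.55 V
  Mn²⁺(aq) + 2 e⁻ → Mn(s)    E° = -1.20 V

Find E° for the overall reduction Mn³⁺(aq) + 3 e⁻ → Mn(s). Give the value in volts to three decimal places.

-0.283 V

Standard free energies of sequential steps add: ΔG°₃ = ΔG°₁ + ΔG°₂, so n₃E°₃ = n₁E°₁ + n₂E°₂.
E°₃ = (1×+1.55 + 2×-1.20) / 3 = (-0.850) / 3 = -0.283 V.
E° values themselves are not directly additive — weighting by electron count is essential.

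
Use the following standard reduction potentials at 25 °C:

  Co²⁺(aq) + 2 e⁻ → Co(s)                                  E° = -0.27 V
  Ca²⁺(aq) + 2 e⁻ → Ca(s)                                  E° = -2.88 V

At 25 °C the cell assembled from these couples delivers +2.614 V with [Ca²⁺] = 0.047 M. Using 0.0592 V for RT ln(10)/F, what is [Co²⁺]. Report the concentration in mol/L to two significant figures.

Co²⁺/Co is the cathode, Ca²⁺/Ca the anode: E°cell = +2.61 V, n = 2.
Overall reaction: Co²⁺(aq) + Ca(s) → Co(s) + Ca²⁺(aq); Q = [Ca²⁺]^1/[Co²⁺]^1.
From E = E° − (0.0592/n) log Q: log Q = (E° − E)·n/0.0592 = (+2.61 − (+2.614))·2/0.0592 = -0.1351.
So 1·log[Co²⁺] = 1·log(0.047) − log Q = -1.3279 − (-0.1351) = -1.1928; [Co²⁺] = 10^(-1.1928) ≈ 0.064 M.

0.064 M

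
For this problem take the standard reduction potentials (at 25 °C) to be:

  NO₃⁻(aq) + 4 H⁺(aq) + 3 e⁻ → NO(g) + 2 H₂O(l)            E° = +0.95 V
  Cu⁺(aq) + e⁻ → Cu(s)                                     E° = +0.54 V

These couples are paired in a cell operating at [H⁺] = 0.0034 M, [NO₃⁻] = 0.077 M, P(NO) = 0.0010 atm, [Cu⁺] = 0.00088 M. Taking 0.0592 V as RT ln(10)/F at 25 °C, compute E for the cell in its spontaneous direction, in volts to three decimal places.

+0.433 V

NO₃⁻/NO is the cathode (higher E°), Cu⁺/Cu the anode: E°cell = +0.95 − (+0.54) = +0.41 V, n = 3.
Overall: NO₃⁻(aq) + 4 H⁺(aq) + 3 Cu(s) → NO(g) + 2 H₂O(l) + 3 Cu⁺(aq)
Q = P(NO)·[Cu⁺]^3 / ([NO₃⁻]·[H⁺]^4); log Q = -1.179.
E = E° − (0.0592/n) log Q = +0.41 − (0.0592/3)(-1.179) = +0.433 V.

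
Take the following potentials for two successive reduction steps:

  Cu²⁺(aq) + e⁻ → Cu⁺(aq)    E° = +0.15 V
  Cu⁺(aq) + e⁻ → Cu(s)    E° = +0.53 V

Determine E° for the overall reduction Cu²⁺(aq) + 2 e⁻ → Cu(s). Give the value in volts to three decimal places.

+0.340 V

Since ΔG° = −nFE° is additive over sequential reductions, n₃E°₃ = n₁E°₁ + n₂E°₂.
E°₃ = (1×+0.15 + 1×+0.53) / 2 = (+0.680) / 2 = +0.340 V.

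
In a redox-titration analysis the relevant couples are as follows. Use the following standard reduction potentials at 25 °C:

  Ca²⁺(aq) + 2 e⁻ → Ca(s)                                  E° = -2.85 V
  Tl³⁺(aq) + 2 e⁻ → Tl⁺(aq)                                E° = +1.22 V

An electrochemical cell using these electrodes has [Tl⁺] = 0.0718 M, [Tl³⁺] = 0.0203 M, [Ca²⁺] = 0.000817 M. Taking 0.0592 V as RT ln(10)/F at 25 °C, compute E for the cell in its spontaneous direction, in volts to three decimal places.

Tl³⁺/Tl⁺ is the cathode (higher E°), Ca²⁺/Ca the anode: E°cell = +1.22 − (-2.85) = +4.07 V, n = 2.
Overall: Tl³⁺(aq) + Ca(s) → Tl⁺(aq) + Ca²⁺(aq)
Q = [Tl⁺]·[Ca²⁺] / ([Tl³⁺]); log Q = -2.539.
E = E° − (0.0592/n) log Q = +4.07 − (0.0592/2)(-2.539) = +4.145 V.

+4.145 V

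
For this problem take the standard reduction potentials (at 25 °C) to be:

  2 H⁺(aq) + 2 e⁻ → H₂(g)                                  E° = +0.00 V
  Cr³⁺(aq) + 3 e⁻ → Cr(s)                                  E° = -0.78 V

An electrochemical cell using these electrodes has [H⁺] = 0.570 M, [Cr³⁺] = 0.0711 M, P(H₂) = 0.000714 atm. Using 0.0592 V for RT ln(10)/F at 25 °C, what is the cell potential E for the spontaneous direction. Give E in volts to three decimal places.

+0.881 V

H⁺/H₂ is the cathode (higher E°), Cr³⁺/Cr the anode: E°cell = +0.00 − (-0.78) = +0.78 V, n = 6.
Overall: 6 H⁺(aq) + 2 Cr(s) → 3 H₂(g) + 2 Cr³⁺(aq)
Q = P(H₂)^3·[Cr³⁺]^2 / ([H⁺]^6); log Q = -10.270.
E = E° − (0.0592/n) log Q = +0.78 − (0.0592/6)(-10.270) = +0.881 V.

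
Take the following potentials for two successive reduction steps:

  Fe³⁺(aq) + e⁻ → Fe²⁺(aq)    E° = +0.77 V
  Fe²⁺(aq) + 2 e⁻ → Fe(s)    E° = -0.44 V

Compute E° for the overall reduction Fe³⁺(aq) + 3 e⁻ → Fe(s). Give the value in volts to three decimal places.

-0.037 V

Standard free energies of sequential steps add: ΔG°₃ = ΔG°₁ + ΔG°₂, so n₃E°₃ = n₁E°₁ + n₂E°₂.
E°₃ = (1×+0.77 + 2×-0.44) / 3 = (-0.110) / 3 = -0.037 V.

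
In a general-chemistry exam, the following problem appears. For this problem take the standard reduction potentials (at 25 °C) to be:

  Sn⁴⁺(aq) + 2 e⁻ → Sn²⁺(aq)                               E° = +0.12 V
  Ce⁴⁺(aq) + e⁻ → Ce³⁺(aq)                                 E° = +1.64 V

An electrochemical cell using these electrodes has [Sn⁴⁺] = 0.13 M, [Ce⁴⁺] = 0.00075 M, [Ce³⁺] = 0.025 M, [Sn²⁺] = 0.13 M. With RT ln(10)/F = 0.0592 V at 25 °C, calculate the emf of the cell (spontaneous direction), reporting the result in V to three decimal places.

Ce⁴⁺/Ce³⁺ is the cathode (higher E°), Sn⁴⁺/Sn²⁺ the anode: E°cell = +1.64 − (+0.12) = +1.52 V, n = 2.
Overall: 2 Ce⁴⁺(aq) + Sn²⁺(aq) → 2 Ce³⁺(aq) + Sn⁴⁺(aq)
Q = [Ce³⁺]^2·[Sn⁴⁺] / ([Ce⁴⁺]^2·[Sn²⁺]); log Q = 3.046.
E = E° − (0.0592/n) log Q = +1.52 − (0.0592/2)(3.046) = +1.430 V.

+1.430 V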